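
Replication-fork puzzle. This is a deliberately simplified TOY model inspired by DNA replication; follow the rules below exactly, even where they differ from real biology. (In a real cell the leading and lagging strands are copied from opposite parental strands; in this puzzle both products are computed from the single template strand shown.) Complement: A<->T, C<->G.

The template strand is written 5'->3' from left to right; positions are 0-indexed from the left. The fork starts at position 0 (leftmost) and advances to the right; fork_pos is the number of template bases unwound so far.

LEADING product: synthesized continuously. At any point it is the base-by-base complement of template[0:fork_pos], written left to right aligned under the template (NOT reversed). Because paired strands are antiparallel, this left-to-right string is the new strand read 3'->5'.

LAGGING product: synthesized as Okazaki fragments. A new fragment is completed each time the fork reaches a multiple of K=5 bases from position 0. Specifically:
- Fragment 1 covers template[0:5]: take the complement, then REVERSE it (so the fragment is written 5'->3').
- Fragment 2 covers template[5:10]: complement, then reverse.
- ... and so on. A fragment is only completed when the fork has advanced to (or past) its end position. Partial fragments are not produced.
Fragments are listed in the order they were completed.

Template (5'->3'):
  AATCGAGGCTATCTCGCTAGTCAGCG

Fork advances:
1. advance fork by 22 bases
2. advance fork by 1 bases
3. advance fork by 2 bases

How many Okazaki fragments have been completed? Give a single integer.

Answer: 5

Derivation:
Step 1: advance 22 -> fork_pos = 0 + 22 = 22. Reached multiple(s) of 5: 5, 10, 15, 20 -> fragments 1-4 completed (4 total).
Step 2: advance 1 -> fork_pos = 22 + 1 = 23. Next multiple of 5 is 25 (not reached); still 4 fragment(s).
Step 3: advance 2 -> fork_pos = 23 + 2 = 25. Reached multiple(s) of 5: 25 -> fragment 5 completed (5 total).
Check: final fork_pos = 25; the multiples of 5 that are <= 25 are 5..25 -> 25 // 5 = 5 completed fragment(s).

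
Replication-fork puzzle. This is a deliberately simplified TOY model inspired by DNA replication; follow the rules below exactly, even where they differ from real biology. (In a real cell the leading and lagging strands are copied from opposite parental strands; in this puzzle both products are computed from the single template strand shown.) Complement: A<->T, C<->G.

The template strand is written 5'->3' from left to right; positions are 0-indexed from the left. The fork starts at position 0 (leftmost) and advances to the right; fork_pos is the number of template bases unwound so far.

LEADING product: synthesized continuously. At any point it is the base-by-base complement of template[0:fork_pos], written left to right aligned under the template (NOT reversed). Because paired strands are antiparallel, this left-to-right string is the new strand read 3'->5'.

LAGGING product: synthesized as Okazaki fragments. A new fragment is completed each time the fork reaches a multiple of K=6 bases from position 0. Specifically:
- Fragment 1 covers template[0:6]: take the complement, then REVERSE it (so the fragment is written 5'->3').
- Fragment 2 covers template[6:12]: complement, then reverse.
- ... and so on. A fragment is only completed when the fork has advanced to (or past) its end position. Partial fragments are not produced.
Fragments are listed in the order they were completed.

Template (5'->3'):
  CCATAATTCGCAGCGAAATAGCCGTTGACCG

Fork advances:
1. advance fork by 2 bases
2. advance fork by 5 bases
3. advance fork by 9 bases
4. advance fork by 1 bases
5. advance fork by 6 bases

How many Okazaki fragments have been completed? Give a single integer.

Answer: 3

Derivation:
Step 1: advance 2 -> fork_pos = 0 + 2 = 2. Next multiple of 6 is 6 (not reached); still 0 fragment(s).
Step 2: advance 5 -> fork_pos = 2 + 5 = 7. Reached multiple(s) of 6: 6 -> fragment 1 completed (1 total).
Step 3: advance 9 -> fork_pos = 7 + 9 = 16. Reached multiple(s) of 6: 12 -> fragment 2 completed (2 total).
Step 4: advance 1 -> fork_pos = 16 + 1 = 17. Next multiple of 6 is 18 (not reached); still 2 fragment(s).
Step 5: advance 6 -> fork_pos = 17 + 6 = 23. Reached multiple(s) of 6: 18 -> fragment 3 completed (3 total).
Check: final fork_pos = 23; the multiples of 6 that are <= 23 are 6..18 -> 23 // 6 = 3 completed fragment(s).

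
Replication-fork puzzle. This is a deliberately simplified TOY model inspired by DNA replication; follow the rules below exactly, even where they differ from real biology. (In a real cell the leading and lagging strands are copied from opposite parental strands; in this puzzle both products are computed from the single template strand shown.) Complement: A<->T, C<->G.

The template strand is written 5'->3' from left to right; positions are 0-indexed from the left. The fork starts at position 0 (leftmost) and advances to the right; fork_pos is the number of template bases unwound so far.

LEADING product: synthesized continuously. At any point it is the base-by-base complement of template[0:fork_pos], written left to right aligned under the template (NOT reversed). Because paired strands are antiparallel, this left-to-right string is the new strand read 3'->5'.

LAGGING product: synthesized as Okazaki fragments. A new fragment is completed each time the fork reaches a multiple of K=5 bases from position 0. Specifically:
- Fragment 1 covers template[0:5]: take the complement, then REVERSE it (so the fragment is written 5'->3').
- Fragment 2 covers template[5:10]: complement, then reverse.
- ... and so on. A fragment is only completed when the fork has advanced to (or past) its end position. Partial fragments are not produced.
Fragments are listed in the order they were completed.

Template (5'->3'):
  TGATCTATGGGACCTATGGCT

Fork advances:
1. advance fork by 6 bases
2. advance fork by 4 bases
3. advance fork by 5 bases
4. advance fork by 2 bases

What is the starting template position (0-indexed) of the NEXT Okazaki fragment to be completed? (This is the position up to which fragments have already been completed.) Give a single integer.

Step 1: advance 6 -> fork_pos = 0 + 6 = 6. Reached multiple(s) of 5: 5 -> fragment 1 completed (1 total).
Step 2: advance 4 -> fork_pos = 6 + 4 = 10. Reached multiple(s) of 5: 10 -> fragment 2 completed (2 total).
Step 3: advance 5 -> fork_pos = 10 + 5 = 15. Reached multiple(s) of 5: 15 -> fragment 3 completed (3 total).
Step 4: advance 2 -> fork_pos = 15 + 2 = 17. Next multiple of 5 is 20 (not reached); still 3 fragment(s).
3 fragment(s) completed, covering template[0:15] (3 x 5 = 15). The next fragment, fragment 4, covers template[15:20], so it starts at position 15.

Answer: 15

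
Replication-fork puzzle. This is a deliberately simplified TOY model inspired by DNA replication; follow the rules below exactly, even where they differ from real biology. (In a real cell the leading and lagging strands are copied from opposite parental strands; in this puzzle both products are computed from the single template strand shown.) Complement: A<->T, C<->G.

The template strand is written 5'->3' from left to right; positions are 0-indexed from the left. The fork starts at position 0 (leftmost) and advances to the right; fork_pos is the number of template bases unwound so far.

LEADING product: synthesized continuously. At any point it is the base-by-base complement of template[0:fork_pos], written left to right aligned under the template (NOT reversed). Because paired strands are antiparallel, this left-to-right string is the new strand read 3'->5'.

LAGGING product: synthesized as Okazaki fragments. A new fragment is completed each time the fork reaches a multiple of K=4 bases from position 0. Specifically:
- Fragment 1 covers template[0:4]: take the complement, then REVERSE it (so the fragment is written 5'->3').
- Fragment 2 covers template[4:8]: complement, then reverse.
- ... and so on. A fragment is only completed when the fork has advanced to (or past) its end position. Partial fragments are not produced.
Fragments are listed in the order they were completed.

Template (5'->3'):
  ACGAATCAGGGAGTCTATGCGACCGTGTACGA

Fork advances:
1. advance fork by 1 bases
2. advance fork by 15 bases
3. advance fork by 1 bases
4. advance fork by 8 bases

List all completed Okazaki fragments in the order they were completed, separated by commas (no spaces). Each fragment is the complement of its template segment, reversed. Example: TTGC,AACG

Step 1: advance 1 -> fork_pos = 0 + 1 = 1. Next multiple of 4 is 4 (not reached); still 0 fragment(s).
Step 2: advance 15 -> fork_pos = 1 + 15 = 16. Reached multiple(s) of 4: 4, 8, 12, 16 -> fragments 1-4 completed (4 total).
Step 3: advance 1 -> fork_pos = 16 + 1 = 17. Next multiple of 4 is 20 (not reached); still 4 fragment(s).
Step 4: advance 8 -> fork_pos = 17 + 8 = 25. Reached multiple(s) of 4: 20, 24 -> fragments 5-6 completed (6 total).
Final fork_pos = 25, so 6 fragment(s) are complete. Build each: template segment -> complement -> reverse.
Fragment 1: template[0:4] = ACGA -> complement TGCT -> reversed TCGT
Fragment 2: template[4:8] = ATCA -> complement TAGT -> reversed TGAT
Fragment 3: template[8:12] = GGGA -> complement CCCT -> reversed TCCC
Fragment 4: template[12:16] = GTCT -> complement CAGA -> reversed AGAC
Fragment 5: template[16:20] = ATGC -> complement TACG -> reversed GCAT
Fragment 6: template[20:24] = GACC -> complement CTGG -> reversed GGTC

Answer: TCGT,TGAT,TCCC,AGAC,GCAT,GGTC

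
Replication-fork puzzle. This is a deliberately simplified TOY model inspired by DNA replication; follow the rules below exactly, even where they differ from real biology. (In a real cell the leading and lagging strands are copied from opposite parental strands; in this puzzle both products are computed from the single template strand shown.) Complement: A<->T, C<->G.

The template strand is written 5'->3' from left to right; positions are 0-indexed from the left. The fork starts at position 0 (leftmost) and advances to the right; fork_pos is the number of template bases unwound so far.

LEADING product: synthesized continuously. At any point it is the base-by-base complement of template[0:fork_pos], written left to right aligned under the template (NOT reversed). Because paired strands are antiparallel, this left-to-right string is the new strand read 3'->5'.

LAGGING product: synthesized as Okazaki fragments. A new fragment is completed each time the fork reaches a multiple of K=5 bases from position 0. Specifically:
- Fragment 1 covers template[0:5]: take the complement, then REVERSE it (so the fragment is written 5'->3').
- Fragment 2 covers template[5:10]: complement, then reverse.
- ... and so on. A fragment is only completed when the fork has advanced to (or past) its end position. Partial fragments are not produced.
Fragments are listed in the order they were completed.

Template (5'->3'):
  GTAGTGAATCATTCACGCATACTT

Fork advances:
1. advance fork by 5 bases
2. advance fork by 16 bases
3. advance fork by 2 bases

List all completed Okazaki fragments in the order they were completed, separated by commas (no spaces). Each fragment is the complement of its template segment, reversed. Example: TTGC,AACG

Answer: ACTAC,GATTC,TGAAT,ATGCG

Derivation:
Step 1: advance 5 -> fork_pos = 0 + 5 = 5. Reached multiple(s) of 5: 5 -> fragment 1 completed (1 total).
Step 2: advance 16 -> fork_pos = 5 + 16 = 21. Reached multiple(s) of 5: 10, 15, 20 -> fragments 2-4 completed (4 total).
Step 3: advance 2 -> fork_pos = 21 + 2 = 23. Next multiple of 5 is 25 (not reached); still 4 fragment(s).
Final fork_pos = 23, so 4 fragment(s) are complete. Build each: template segment -> complement -> reverse.
Fragment 1: template[0:5] = GTAGT -> complement CATCA -> reversed ACTAC
Fragment 2: template[5:10] = GAATC -> complement CTTAG -> reversed GATTC
Fragment 3: template[10:15] = ATTCA -> complement TAAGT -> reversed TGAAT
Fragment 4: template[15:20] = CGCAT -> complement GCGTA -> reversed ATGCG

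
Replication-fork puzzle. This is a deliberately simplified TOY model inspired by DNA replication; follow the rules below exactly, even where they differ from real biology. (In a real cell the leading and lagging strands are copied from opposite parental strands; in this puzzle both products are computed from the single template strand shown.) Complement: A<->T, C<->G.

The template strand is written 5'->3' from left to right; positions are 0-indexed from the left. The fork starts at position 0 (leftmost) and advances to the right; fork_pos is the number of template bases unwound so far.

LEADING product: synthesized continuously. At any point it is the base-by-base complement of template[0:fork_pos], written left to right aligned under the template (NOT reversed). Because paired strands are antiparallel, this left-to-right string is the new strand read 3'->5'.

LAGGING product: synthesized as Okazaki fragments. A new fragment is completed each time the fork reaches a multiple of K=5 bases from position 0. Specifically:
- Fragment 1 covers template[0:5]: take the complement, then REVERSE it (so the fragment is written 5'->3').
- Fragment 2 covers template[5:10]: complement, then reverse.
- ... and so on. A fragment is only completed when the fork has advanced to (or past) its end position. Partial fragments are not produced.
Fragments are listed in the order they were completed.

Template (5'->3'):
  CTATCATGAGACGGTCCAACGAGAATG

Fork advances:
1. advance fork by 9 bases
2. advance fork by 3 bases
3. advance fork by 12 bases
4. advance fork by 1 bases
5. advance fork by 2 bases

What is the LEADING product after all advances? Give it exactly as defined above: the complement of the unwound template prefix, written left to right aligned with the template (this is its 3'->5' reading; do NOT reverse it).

Answer: GATAGTACTCTGCCAGGTTGCTCTTAC

Derivation:
Step 1: advance 9 -> fork_pos = 0 + 9 = 9.
Step 2: advance 3 -> fork_pos = 9 + 3 = 12.
Step 3: advance 12 -> fork_pos = 12 + 12 = 24.
Step 4: advance 1 -> fork_pos = 24 + 1 = 25.
Step 5: advance 2 -> fork_pos = 25 + 2 = 27.
Unwound prefix: template[0:27] = CTATCATGAGACGGTCCAACGAGAATG
Complement it base by base (A<->T, C<->G), keeping left-to-right order:
  [0:5] CTATC -> GATAG
  [5:10] ATGAG -> TACTC
  [10:15] ACGGT -> TGCCA
  [15:20] CCAAC -> GGTTG
  [20:25] GAGAA -> CTCTT
  [25:27] TG -> AC
Concatenate: GATAGTACTCTGCCAGGTTGCTCTTAC (length 27; written aligned with the template, i.e. 3'->5').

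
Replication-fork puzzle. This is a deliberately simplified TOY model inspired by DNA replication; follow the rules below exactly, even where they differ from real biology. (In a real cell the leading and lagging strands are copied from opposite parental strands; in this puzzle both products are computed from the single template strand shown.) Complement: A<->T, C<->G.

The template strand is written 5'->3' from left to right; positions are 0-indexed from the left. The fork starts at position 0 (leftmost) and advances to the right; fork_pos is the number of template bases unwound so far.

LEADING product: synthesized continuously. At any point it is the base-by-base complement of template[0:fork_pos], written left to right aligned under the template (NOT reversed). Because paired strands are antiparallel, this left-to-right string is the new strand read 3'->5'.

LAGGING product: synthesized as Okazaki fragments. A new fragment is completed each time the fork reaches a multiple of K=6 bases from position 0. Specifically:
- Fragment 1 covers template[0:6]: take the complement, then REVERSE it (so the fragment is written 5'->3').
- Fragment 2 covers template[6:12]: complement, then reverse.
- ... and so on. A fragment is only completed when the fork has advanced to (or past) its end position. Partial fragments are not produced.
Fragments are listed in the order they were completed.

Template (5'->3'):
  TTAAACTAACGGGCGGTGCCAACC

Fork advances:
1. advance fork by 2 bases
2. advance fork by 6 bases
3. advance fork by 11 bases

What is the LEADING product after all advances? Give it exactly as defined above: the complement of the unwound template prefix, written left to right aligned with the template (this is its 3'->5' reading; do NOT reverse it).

Answer: AATTTGATTGCCCGCCACG

Derivation:
Step 1: advance 2 -> fork_pos = 0 + 2 = 2.
Step 2: advance 6 -> fork_pos = 2 + 6 = 8.
Step 3: advance 11 -> fork_pos = 8 + 11 = 19.
Unwound prefix: template[0:19] = TTAAACTAACGGGCGGTGC
Complement it base by base (A<->T, C<->G), keeping left-to-right order:
  [0:5] TTAAA -> AATTT
  [5:10] CTAAC -> GATTG
  [10:15] GGGCG -> CCCGC
  [15:19] GTGC -> CACG
Concatenate: AATTTGATTGCCCGCCACG (length 19; written aligned with the template, i.e. 3'->5').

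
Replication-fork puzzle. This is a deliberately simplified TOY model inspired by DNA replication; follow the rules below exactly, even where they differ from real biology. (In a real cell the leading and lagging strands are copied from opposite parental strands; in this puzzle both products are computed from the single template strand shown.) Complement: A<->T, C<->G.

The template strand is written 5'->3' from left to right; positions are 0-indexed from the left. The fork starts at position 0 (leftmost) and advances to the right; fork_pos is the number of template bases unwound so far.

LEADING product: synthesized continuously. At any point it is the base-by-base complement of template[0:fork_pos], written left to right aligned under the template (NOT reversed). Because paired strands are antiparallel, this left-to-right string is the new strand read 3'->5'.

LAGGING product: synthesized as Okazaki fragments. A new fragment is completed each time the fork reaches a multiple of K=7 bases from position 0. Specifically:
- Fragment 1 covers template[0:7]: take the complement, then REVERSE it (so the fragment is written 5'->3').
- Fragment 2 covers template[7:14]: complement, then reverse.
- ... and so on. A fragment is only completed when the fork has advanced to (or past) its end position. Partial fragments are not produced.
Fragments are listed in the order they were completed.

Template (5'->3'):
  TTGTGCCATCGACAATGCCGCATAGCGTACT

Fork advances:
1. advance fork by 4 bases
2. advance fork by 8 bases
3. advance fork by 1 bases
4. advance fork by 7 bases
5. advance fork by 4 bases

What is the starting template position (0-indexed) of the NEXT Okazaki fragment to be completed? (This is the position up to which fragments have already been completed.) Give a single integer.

Step 1: advance 4 -> fork_pos = 0 + 4 = 4. Next multiple of 7 is 7 (not reached); still 0 fragment(s).
Step 2: advance 8 -> fork_pos = 4 + 8 = 12. Reached multiple(s) of 7: 7 -> fragment 1 completed (1 total).
Step 3: advance 1 -> fork_pos = 12 + 1 = 13. Next multiple of 7 is 14 (not reached); still 1 fragment(s).
Step 4: advance 7 -> fork_pos = 13 + 7 = 20. Reached multiple(s) of 7: 14 -> fragment 2 completed (2 total).
Step 5: advance 4 -> fork_pos = 20 + 4 = 24. Reached multiple(s) of 7: 21 -> fragment 3 completed (3 total).
3 fragment(s) completed, covering template[0:21] (3 x 7 = 21). The next fragment, fragment 4, covers template[21:28], so it starts at position 21.

Answer: 21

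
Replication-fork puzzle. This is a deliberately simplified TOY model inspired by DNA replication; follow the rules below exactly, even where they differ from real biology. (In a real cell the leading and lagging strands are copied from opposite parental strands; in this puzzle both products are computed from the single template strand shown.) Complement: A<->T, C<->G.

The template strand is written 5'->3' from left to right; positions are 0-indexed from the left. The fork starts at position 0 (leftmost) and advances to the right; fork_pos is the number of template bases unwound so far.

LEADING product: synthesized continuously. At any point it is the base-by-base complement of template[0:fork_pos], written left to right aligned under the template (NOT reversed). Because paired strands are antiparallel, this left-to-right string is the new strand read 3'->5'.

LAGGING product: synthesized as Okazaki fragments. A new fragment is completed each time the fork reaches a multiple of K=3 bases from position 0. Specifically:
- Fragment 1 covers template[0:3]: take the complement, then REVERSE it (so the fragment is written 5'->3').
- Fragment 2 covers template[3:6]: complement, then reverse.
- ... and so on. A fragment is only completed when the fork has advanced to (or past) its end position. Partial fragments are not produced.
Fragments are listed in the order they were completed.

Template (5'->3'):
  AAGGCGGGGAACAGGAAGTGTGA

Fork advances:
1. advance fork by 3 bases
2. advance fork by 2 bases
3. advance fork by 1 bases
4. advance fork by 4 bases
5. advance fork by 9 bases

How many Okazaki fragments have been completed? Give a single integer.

Step 1: advance 3 -> fork_pos = 0 + 3 = 3. Reached multiple(s) of 3: 3 -> fragment 1 completed (1 total).
Step 2: advance 2 -> fork_pos = 3 + 2 = 5. Next multiple of 3 is 6 (not reached); still 1 fragment(s).
Step 3: advance 1 -> fork_pos = 5 + 1 = 6. Reached multiple(s) of 3: 6 -> fragment 2 completed (2 total).
Step 4: advance 4 -> fork_pos = 6 + 4 = 10. Reached multiple(s) of 3: 9 -> fragment 3 completed (3 total).
Step 5: advance 9 -> fork_pos = 10 + 9 = 19. Reached multiple(s) of 3: 12, 15, 18 -> fragments 4-6 completed (6 total).
Check: final fork_pos = 19; the multiples of 3 that are <= 19 are 3..18 -> 19 // 3 = 6 completed fragment(s).

Answer: 6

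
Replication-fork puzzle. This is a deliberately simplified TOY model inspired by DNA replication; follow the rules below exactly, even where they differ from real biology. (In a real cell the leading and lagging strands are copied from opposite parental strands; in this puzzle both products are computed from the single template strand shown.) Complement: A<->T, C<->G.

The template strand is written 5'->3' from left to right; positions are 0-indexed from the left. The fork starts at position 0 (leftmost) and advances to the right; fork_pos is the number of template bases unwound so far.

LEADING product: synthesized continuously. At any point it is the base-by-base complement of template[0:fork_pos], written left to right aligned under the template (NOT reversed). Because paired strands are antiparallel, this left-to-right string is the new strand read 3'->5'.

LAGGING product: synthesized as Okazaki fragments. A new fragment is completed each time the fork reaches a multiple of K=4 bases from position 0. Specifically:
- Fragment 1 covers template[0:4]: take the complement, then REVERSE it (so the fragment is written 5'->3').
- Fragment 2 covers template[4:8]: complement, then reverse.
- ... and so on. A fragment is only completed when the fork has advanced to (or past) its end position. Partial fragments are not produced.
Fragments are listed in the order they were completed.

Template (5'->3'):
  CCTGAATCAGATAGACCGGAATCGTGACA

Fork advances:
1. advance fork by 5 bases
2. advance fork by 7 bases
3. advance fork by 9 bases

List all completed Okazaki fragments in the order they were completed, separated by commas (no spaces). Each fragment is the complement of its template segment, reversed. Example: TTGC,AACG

Step 1: advance 5 -> fork_pos = 0 + 5 = 5. Reached multiple(s) of 4: 4 -> fragment 1 completed (1 total).
Step 2: advance 7 -> fork_pos = 5 + 7 = 12. Reached multiple(s) of 4: 8, 12 -> fragments 2-3 completed (3 total).
Step 3: advance 9 -> fork_pos = 12 + 9 = 21. Reached multiple(s) of 4: 16, 20 -> fragments 4-5 completed (5 total).
Final fork_pos = 21, so 5 fragment(s) are complete. Build each: template segment -> complement -> reverse.
Fragment 1: template[0:4] = CCTG -> complement GGAC -> reversed CAGG
Fragment 2: template[4:8] = AATC -> complement TTAG -> reversed GATT
Fragment 3: template[8:12] = AGAT -> complement TCTA -> reversed ATCT
Fragment 4: template[12:16] = AGAC -> complement TCTG -> reversed GTCT
Fragment 5: template[16:20] = CGGA -> complement GCCT -> reversed TCCG

Answer: CAGG,GATT,ATCT,GTCT,TCCG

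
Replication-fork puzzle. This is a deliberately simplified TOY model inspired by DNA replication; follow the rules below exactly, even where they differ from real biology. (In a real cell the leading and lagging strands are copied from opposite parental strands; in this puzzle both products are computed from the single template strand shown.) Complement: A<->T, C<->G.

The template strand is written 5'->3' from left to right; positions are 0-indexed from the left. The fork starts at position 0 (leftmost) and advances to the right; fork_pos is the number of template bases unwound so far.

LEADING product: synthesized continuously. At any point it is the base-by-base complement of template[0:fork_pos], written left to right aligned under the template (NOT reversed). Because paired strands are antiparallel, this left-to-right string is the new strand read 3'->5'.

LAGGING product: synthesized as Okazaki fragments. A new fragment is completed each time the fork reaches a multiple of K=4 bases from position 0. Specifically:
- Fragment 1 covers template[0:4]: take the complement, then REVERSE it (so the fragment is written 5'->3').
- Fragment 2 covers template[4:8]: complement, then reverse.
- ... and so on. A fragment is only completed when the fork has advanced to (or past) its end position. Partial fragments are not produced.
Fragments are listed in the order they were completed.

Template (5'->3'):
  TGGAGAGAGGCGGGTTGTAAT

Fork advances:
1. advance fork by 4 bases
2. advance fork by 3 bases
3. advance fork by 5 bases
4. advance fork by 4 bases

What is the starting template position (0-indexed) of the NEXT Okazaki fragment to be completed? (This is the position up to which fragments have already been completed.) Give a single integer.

Answer: 16

Derivation:
Step 1: advance 4 -> fork_pos = 0 + 4 = 4. Reached multiple(s) of 4: 4 -> fragment 1 completed (1 total).
Step 2: advance 3 -> fork_pos = 4 + 3 = 7. Next multiple of 4 is 8 (not reached); still 1 fragment(s).
Step 3: advance 5 -> fork_pos = 7 + 5 = 12. Reached multiple(s) of 4: 8, 12 -> fragments 2-3 completed (3 total).
Step 4: advance 4 -> fork_pos = 12 + 4 = 16. Reached multiple(s) of 4: 16 -> fragment 4 completed (4 total).
4 fragment(s) completed, covering template[0:16] (4 x 4 = 16). The next fragment, fragment 5, covers template[16:20], so it starts at position 16.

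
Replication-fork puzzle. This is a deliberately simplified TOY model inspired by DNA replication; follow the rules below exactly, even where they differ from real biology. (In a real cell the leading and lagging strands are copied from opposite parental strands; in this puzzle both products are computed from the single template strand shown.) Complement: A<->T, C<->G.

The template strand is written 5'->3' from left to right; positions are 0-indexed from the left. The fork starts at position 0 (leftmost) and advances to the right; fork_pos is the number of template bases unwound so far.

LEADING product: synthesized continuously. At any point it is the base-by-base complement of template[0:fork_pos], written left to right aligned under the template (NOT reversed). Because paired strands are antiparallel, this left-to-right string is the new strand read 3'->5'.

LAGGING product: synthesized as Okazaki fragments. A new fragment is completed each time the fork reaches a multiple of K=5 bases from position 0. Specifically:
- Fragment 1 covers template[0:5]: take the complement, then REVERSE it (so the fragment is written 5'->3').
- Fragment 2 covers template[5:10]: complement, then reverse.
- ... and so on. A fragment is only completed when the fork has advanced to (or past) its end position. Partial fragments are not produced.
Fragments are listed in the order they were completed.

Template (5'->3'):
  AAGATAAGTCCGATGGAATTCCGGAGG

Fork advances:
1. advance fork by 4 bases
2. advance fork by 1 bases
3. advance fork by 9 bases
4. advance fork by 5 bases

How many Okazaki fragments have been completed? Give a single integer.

Step 1: advance 4 -> fork_pos = 0 + 4 = 4. Next multiple of 5 is 5 (not reached); still 0 fragment(s).
Step 2: advance 1 -> fork_pos = 4 + 1 = 5. Reached multiple(s) of 5: 5 -> fragment 1 completed (1 total).
Step 3: advance 9 -> fork_pos = 5 + 9 = 14. Reached multiple(s) of 5: 10 -> fragment 2 completed (2 total).
Step 4: advance 5 -> fork_pos = 14 + 5 = 19. Reached multiple(s) of 5: 15 -> fragment 3 completed (3 total).
Check: final fork_pos = 19; the multiples of 5 that are <= 19 are 5..15 -> 19 // 5 = 3 completed fragment(s).

Answer: 3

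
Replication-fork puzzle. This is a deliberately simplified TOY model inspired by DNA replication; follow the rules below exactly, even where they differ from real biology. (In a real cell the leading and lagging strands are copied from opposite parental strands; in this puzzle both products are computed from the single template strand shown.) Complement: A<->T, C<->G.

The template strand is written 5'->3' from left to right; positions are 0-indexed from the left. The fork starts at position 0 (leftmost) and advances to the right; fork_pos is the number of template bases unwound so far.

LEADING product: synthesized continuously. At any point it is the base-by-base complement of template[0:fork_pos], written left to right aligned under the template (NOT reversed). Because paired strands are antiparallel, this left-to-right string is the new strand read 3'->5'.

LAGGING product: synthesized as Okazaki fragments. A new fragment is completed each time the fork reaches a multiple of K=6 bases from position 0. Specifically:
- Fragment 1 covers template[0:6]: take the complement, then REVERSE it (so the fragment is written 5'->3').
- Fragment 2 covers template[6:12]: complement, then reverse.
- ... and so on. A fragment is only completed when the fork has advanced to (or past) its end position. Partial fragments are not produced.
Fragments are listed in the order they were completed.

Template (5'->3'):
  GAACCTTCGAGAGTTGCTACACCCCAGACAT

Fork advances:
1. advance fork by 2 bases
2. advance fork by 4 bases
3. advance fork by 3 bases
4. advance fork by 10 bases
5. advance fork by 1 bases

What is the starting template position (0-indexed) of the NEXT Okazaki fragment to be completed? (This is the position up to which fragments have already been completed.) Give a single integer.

Step 1: advance 2 -> fork_pos = 0 + 2 = 2. Next multiple of 6 is 6 (not reached); still 0 fragment(s).
Step 2: advance 4 -> fork_pos = 2 + 4 = 6. Reached multiple(s) of 6: 6 -> fragment 1 completed (1 total).
Step 3: advance 3 -> fork_pos = 6 + 3 = 9. Next multiple of 6 is 12 (not reached); still 1 fragment(s).
Step 4: advance 10 -> fork_pos = 9 + 10 = 19. Reached multiple(s) of 6: 12, 18 -> fragments 2-3 completed (3 total).
Step 5: advance 1 -> fork_pos = 19 + 1 = 20. Next multiple of 6 is 24 (not reached); still 3 fragment(s).
3 fragment(s) completed, covering template[0:18] (3 x 6 = 18). The next fragment, fragment 4, covers template[18:24], so it starts at position 18.

Answer: 18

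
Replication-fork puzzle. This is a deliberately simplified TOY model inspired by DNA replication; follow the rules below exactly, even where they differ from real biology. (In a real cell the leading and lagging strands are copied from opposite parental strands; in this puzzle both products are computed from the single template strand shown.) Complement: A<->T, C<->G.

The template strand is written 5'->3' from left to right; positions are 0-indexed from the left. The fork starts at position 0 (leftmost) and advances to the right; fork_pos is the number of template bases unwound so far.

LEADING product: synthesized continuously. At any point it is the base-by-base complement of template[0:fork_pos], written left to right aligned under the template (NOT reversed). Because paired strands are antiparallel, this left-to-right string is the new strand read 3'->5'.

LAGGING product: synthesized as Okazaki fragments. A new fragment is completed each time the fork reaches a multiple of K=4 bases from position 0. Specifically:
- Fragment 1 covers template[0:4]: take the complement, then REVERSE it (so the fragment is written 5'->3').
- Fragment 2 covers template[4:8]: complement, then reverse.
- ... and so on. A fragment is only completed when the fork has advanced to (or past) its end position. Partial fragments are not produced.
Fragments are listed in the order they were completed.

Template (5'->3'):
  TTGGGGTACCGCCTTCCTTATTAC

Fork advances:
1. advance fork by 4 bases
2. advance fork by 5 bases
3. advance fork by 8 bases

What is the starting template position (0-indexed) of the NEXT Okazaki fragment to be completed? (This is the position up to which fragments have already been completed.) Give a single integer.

Step 1: advance 4 -> fork_pos = 0 + 4 = 4. Reached multiple(s) of 4: 4 -> fragment 1 completed (1 total).
Step 2: advance 5 -> fork_pos = 4 + 5 = 9. Reached multiple(s) of 4: 8 -> fragment 2 completed (2 total).
Step 3: advance 8 -> fork_pos = 9 + 8 = 17. Reached multiple(s) of 4: 12, 16 -> fragments 3-4 completed (4 total).
4 fragment(s) completed, covering template[0:16] (4 x 4 = 16). The next fragment, fragment 5, covers template[16:20], so it starts at position 16.

Answer: 16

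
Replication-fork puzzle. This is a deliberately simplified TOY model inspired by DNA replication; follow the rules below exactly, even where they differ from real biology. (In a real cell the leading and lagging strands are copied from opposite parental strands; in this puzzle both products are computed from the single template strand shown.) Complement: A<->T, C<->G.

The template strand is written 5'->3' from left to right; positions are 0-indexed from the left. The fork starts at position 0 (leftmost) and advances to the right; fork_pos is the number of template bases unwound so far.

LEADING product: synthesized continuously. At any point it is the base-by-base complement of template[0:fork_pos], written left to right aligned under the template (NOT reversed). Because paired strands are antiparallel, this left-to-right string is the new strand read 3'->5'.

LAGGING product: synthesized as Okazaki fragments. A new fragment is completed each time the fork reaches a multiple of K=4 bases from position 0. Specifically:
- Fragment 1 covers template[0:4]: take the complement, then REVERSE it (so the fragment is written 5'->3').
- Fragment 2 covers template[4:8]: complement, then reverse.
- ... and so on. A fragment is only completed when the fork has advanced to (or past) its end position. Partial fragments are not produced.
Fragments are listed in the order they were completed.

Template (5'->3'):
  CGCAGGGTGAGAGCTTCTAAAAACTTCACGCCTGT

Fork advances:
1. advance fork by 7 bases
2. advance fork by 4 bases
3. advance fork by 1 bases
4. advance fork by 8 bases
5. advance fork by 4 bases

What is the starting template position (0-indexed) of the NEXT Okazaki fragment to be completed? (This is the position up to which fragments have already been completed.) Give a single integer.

Answer: 24

Derivation:
Step 1: advance 7 -> fork_pos = 0 + 7 = 7. Reached multiple(s) of 4: 4 -> fragment 1 completed (1 total).
Step 2: advance 4 -> fork_pos = 7 + 4 = 11. Reached multiple(s) of 4: 8 -> fragment 2 completed (2 total).
Step 3: advance 1 -> fork_pos = 11 + 1 = 12. Reached multiple(s) of 4: 12 -> fragment 3 completed (3 total).
Step 4: advance 8 -> fork_pos = 12 + 8 = 20. Reached multiple(s) of 4: 16, 20 -> fragments 4-5 completed (5 total).
Step 5: advance 4 -> fork_pos = 20 + 4 = 24. Reached multiple(s) of 4: 24 -> fragment 6 completed (6 total).
6 fragment(s) completed, covering template[0:24] (6 x 4 = 24). The next fragment, fragment 7, covers template[24:28], so it starts at position 24.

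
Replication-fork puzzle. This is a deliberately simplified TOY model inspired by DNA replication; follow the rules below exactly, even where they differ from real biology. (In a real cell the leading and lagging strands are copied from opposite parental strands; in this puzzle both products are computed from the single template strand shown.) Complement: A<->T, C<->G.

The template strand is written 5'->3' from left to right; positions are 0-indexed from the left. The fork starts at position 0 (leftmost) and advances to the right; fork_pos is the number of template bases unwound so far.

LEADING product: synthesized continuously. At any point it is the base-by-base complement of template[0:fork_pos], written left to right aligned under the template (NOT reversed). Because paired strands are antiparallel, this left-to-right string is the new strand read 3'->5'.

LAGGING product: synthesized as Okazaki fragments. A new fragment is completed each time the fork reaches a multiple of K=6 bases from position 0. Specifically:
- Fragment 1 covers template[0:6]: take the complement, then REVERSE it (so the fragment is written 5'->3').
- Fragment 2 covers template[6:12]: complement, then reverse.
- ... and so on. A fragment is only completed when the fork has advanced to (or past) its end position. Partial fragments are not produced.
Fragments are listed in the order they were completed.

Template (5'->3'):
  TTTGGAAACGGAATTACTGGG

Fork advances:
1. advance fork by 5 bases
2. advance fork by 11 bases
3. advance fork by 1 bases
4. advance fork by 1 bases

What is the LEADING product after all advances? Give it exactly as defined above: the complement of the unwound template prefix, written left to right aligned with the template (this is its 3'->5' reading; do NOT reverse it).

Step 1: advance 5 -> fork_pos = 0 + 5 = 5.
Step 2: advance 11 -> fork_pos = 5 + 11 = 16.
Step 3: advance 1 -> fork_pos = 16 + 1 = 17.
Step 4: advance 1 -> fork_pos = 17 + 1 = 18.
Unwound prefix: template[0:18] = TTTGGAAACGGAATTACT
Complement it base by base (A<->T, C<->G), keeping left-to-right order:
  [0:5] TTTGG -> AAACC
  [5:10] AAACG -> TTTGC
  [10:15] GAATT -> CTTAA
  [15:18] ACT -> TGA
Concatenate: AAACCTTTGCCTTAATGA (length 18; written aligned with the template, i.e. 3'->5').

Answer: AAACCTTTGCCTTAATGA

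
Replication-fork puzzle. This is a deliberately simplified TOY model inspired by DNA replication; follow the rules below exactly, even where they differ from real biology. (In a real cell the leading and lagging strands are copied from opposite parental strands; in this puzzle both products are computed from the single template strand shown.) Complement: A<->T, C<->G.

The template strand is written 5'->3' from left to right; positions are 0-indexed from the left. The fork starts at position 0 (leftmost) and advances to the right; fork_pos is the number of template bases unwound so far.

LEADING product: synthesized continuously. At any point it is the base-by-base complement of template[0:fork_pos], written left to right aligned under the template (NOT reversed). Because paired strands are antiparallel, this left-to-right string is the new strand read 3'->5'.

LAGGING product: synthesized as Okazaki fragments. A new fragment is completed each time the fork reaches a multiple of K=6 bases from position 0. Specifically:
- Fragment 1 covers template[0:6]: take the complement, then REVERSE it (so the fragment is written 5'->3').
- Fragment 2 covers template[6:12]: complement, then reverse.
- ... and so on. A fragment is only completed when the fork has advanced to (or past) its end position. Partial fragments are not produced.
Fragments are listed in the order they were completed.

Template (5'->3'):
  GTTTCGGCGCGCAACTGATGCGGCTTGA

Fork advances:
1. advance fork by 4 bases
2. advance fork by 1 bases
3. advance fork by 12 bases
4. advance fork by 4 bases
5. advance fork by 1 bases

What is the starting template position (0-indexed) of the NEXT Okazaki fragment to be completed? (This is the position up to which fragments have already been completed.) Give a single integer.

Answer: 18

Derivation:
Step 1: advance 4 -> fork_pos = 0 + 4 = 4. Next multiple of 6 is 6 (not reached); still 0 fragment(s).
Step 2: advance 1 -> fork_pos = 4 + 1 = 5. Next multiple of 6 is 6 (not reached); still 0 fragment(s).
Step 3: advance 12 -> fork_pos = 5 + 12 = 17. Reached multiple(s) of 6: 6, 12 -> fragments 1-2 completed (2 total).
Step 4: advance 4 -> fork_pos = 17 + 4 = 21. Reached multiple(s) of 6: 18 -> fragment 3 completed (3 total).
Step 5: advance 1 -> fork_pos = 21 + 1 = 22. Next multiple of 6 is 24 (not reached); still 3 fragment(s).
3 fragment(s) completed, covering template[0:18] (3 x 6 = 18). The next fragment, fragment 4, covers template[18:24], so it starts at position 18.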